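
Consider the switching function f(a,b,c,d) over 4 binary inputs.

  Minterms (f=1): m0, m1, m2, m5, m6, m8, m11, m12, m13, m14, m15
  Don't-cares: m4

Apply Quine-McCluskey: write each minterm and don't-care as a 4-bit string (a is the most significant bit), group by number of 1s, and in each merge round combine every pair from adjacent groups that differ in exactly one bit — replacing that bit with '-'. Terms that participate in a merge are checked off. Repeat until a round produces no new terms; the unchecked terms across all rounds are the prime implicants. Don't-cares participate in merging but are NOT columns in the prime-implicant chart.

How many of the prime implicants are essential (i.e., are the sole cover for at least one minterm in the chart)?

4

[col 0] 0000*, 0001*, 0010*, 0100*, 0101*, 0110*, 1000*, 1011*, 1100*, 1101*, 1110*, 1111*
[col 1] -000*, -100*, -101*, -110*, 0-00*, 0-01*, 0-10*, 00-0*, 000-*, 01-0*, 010-*, 1-00*, 1-11, 11-0*, 11-1*, 110-*, 111-*
[col 2] --00, -1-0, -10-, 0--0, 0-0-, 11--
Prime implicants: --00, -1-0, -10-, 0--0, 0-0-, 1-11, 11--
PI chart (minterm → PIs covering it):
  0 | --00,0--0,0-0-
  1 | 0-0-  (sole → essential)
  2 | 0--0  (sole → essential)
  5 | -10-,0-0-
  6 | -1-0,0--0
  8 | --00  (sole → essential)
  11 | 1-11  (sole → essential)
  12 | --00,-1-0,-10-,11--
  13 | -10-,11--
  14 | -1-0,11--
  15 | 1-11,11--
Essential prime implicants: --00, 0--0, 0-0-, 1-11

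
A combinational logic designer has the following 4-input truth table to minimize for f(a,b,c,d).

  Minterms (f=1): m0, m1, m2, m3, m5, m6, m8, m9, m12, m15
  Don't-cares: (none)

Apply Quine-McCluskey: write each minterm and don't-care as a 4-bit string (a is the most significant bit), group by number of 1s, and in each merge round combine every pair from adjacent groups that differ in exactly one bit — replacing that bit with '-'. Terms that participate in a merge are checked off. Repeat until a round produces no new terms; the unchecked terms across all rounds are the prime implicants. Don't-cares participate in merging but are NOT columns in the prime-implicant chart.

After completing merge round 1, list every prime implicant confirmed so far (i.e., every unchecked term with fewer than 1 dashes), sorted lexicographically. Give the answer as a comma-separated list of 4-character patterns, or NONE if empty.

Round 0: 0000✓ 0001✓ 0010✓ 0011✓ 0101✓ 0110✓ 1000✓ 1001✓ 1100✓ 1111
Round 1: -000✓ -001✓ 0-01 0-10 00-0✓ 00-1✓ 000-✓ 001-✓ 1-00 100-✓
Round 2: -00- 00--
PIs = {-00-, 0-01, 0-10, 00--, 1-00, 1111}

1111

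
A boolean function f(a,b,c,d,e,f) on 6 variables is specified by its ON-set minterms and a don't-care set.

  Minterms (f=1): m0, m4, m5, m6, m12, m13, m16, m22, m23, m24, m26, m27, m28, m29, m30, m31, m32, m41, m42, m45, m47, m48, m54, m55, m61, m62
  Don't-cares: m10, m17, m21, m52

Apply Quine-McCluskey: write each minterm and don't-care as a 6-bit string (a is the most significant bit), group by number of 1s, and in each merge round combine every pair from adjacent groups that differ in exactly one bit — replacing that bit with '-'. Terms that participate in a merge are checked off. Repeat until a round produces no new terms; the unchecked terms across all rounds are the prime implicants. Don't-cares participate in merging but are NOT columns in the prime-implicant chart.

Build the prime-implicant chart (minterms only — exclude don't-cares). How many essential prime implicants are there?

8

size-2^0 implicants → 000000(✓)  000100(✓)  000101(✓)  000110(✓)  001010(✓)  001100(✓)  001101(✓)  010000(✓)  010001(✓)  010101(✓)  010110(✓)  010111(✓)  011000(✓)  011010(✓)  011011(✓)  011100(✓)  011101(✓)  011110(✓)  011111(✓)  100000(✓)  101001(✓)  101010(✓)  101101(✓)  101111(✓)  110000(✓)  110100(✓)  110110(✓)  110111(✓)  111101(✓)  111110(✓)
size-2^1 implicants → -00000(✓)  -01010  -01101(✓)  -10000(✓)  -10110(✓)  -10111(✓)  -11101(✓)  -11110(✓)  0-0000(✓)  0-0101(✓)  0-0110  0-1010  0-1100(✓)  0-1101(✓)  00-100(✓)  00-101(✓)  000-00  0001-0  00010-(✓)  00110-(✓)  01-000  01-101(✓)  01-110(✓)  01-111(✓)  010-01  01000-  0101-1(✓)  01011-(✓)  011-00(✓)  011-10(✓)  011-11(✓)  0110-0(✓)  01101-(✓)  0111-0(✓)  0111-1(✓)  01110-(✓)  01111-(✓)  1-0000(✓)  1-1101(✓)  101-01  1011-1  11-110(✓)  110-00  1101-0  11011-(✓)
size-2^2 implicants → --0000  --1101  -1-110  -1011-  0--101  0-110-  00-10-  01-1-1  01-11-  011--0  011-1-  0111--
Unchecked terms (primes): --0000, --1101, -01010, -1-110, -1011-, 0--101, 0-0110, 0-1010, 0-110-, 00-10-, 000-00, 0001-0, 01-000, 01-1-1, 01-11-, 010-01, 01000-, 011--0, 011-1-, 0111--, 101-01, 1011-1, 110-00, 1101-0
Minterm coverage:
  m0 ⊆ --0000,000-00
  m4 ⊆ 00-10-,000-00,0001-0
  m5 ⊆ 0--101,00-10-
  m6 ⊆ 0-0110,0001-0
  m12 ⊆ 0-110-,00-10-
  m13 ⊆ --1101,0--101,0-110-,00-10-
  m16 ⊆ --0000,01-000,01000-
  m22 ⊆ -1-110,-1011-,0-0110,01-11-
  m23 ⊆ -1011-,01-1-1,01-11-
  m24 ⊆ 01-000,011--0
  m26 ⊆ 0-1010,011--0,011-1-
  m27 ⊆ 011-1- [E]
  m28 ⊆ 0-110-,011--0,0111--
  m29 ⊆ --1101,0--101,0-110-,01-1-1,0111--
  m30 ⊆ -1-110,01-11-,011--0,011-1-,0111--
  m31 ⊆ 01-1-1,01-11-,011-1-,0111--
  m32 ⊆ --0000 [E]
  m41 ⊆ 101-01 [E]
  m42 ⊆ -01010 [E]
  m45 ⊆ --1101,101-01,1011-1
  m47 ⊆ 1011-1 [E]
  m48 ⊆ --0000,110-00
  m54 ⊆ -1-110,-1011-,1101-0
  m55 ⊆ -1011- [E]
  m61 ⊆ --1101 [E]
  m62 ⊆ -1-110 [E]
E = {--0000, --1101, -01010, -1-110, -1011-, 011-1-, 101-01, 1011-1}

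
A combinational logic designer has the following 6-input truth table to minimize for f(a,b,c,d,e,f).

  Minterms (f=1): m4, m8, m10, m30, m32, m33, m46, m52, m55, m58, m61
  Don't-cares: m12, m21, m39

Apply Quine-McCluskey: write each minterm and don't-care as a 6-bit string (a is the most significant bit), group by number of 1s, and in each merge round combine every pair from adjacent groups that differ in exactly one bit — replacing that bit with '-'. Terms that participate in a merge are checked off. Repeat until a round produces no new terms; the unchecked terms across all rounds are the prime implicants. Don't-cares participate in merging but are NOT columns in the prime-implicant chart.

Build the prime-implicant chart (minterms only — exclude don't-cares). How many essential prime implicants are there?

9

Round 0: 000100✓ 001000✓ 001010✓ 001100✓ 010101 011110 100000✓ 100001✓ 100111✓ 101110 110100 110111✓ 111010 111101
Round 1: 00-100 001-00 0010-0 1-0111 10000-
PIs = {00-100, 001-00, 0010-0, 010101, 011110, 1-0111, 10000-, 101110, 110100, 111010, 111101}
Coverage chart:
  m4: 00-100 ←essential
  m8: 001-00,0010-0
  m10: 0010-0 ←essential
  m30: 011110 ←essential
  m32: 10000- ←essential
  m33: 10000- ←essential
  m46: 101110 ←essential
  m52: 110100 ←essential
  m55: 1-0111 ←essential
  m58: 111010 ←essential
  m61: 111101 ←essential
Essential: 00-100, 0010-0, 011110, 1-0111, 10000-, 101110, 110100, 111010, 111101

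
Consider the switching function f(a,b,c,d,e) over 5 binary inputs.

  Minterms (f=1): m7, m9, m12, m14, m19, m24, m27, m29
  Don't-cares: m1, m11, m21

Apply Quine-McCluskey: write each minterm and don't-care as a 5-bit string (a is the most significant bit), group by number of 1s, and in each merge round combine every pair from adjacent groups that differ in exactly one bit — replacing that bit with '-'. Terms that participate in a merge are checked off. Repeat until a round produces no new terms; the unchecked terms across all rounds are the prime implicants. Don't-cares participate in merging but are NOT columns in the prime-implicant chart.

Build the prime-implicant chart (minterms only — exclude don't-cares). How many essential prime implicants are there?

5

Round 0: 00001✓ 00111 01001✓ 01011✓ 01100✓ 01110✓ 10011✓ 10101✓ 11000 11011✓ 11101✓
Round 1: -1011 0-001 010-1 011-0 1-011 1-101
PIs = {-1011, 0-001, 00111, 010-1, 011-0, 1-011, 1-101, 11000}
Coverage chart:
  m7: 00111 ←essential
  m9: 0-001,010-1
  m12: 011-0 ←essential
  m14: 011-0 ←essential
  m19: 1-011 ←essential
  m24: 11000 ←essential
  m27: -1011,1-011
  m29: 1-101 ←essential
Essential: 00111, 011-0, 1-011, 1-101, 11000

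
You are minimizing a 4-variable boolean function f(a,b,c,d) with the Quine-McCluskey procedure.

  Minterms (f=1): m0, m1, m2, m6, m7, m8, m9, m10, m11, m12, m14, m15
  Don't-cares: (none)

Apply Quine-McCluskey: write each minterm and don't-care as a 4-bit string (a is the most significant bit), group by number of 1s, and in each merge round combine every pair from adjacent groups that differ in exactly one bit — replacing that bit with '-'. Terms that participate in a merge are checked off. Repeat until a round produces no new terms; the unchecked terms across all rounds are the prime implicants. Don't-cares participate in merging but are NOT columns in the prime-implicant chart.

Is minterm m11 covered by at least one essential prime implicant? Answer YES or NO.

[col 0] 0000*, 0001*, 0010*, 0110*, 0111*, 1000*, 1001*, 1010*, 1011*, 1100*, 1110*, 1111*
[col 1] -000*, -001*, -010*, -110*, -111*, 0-10*, 00-0*, 000-*, 011-*, 1-00*, 1-10*, 1-11*, 10-0*, 10-1*, 100-*, 101-*, 11-0*, 111-*
[col 2] --10, -0-0, -00-, -11-, 1--0, 1-1-, 10--
Prime implicants: --10, -0-0, -00-, -11-, 1--0, 1-1-, 10--
PI chart (minterm → PIs covering it):
  0 | -0-0,-00-
  1 | -00-  (sole → essential)
  2 | --10,-0-0
  6 | --10,-11-
  7 | -11-  (sole → essential)
  8 | -0-0,-00-,1--0,10--
  9 | -00-,10--
  10 | --10,-0-0,1--0,1-1-,10--
  11 | 1-1-,10--
  12 | 1--0  (sole → essential)
  14 | --10,-11-,1--0,1-1-
  15 | -11-,1-1-
Essential prime implicants: -00-, -11-, 1--0

NO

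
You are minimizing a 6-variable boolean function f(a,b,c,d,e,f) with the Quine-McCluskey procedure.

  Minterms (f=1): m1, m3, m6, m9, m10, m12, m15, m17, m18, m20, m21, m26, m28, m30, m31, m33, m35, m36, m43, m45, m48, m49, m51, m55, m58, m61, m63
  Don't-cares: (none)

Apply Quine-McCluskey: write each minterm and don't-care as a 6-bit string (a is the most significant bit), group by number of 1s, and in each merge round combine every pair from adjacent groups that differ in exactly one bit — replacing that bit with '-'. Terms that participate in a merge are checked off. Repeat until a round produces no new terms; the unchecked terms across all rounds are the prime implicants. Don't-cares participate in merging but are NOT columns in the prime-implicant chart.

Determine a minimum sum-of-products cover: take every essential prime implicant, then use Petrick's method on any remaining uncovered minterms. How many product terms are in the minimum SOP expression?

size-2^0 implicants → 000001(✓)  000011(✓)  000110  001001(✓)  001010(✓)  001100(✓)  001111(✓)  010001(✓)  010010(✓)  010100(✓)  010101(✓)  011010(✓)  011100(✓)  011110(✓)  011111(✓)  100001(✓)  100011(✓)  100100  101011(✓)  101101(✓)  110000(✓)  110001(✓)  110011(✓)  110111(✓)  111010(✓)  111101(✓)  111111(✓)
size-2^1 implicants → -00001(✓)  -00011(✓)  -10001(✓)  -11010  -11111  0-0001(✓)  0-1010  0-1100  0-1111  00-001  0000-1(✓)  01-010  01-100  010-01  01010-  011-10  0111-0  01111-  1-0001(✓)  1-0011(✓)  1-1101  10-011  1000-1(✓)  11-111  110-11  1100-1(✓)  11000-  1111-1
size-2^2 implicants → --0001  -000-1  1-00-1
Unchecked terms (primes): --0001, -000-1, -11010, -11111, 0-1010, 0-1100, 0-1111, 00-001, 000110, 01-010, 01-100, 010-01, 01010-, 011-10, 0111-0, 01111-, 1-00-1, 1-1101, 10-011, 100100, 11-111, 110-11, 11000-, 1111-1
Minterm coverage:
  m1 ⊆ --0001,-000-1,00-001
  m3 ⊆ -000-1 [E]
  m6 ⊆ 000110 [E]
  m9 ⊆ 00-001 [E]
  m10 ⊆ 0-1010 [E]
  m12 ⊆ 0-1100 [E]
  m15 ⊆ 0-1111 [E]
  m17 ⊆ --0001,010-01
  m18 ⊆ 01-010 [E]
  m20 ⊆ 01-100,01010-
  m21 ⊆ 010-01,01010-
  m26 ⊆ -11010,0-1010,01-010,011-10
  m28 ⊆ 0-1100,01-100,0111-0
  m30 ⊆ 011-10,0111-0,01111-
  m31 ⊆ -11111,0-1111,01111-
  m33 ⊆ --0001,-000-1,1-00-1
  m35 ⊆ -000-1,1-00-1,10-011
  m36 ⊆ 100100 [E]
  m43 ⊆ 10-011 [E]
  m45 ⊆ 1-1101 [E]
  m48 ⊆ 11000- [E]
  m49 ⊆ --0001,1-00-1,11000-
  m51 ⊆ 1-00-1,110-11
  m55 ⊆ 11-111,110-11
  m58 ⊆ -11010 [E]
  m61 ⊆ 1-1101,1111-1
  m63 ⊆ -11111,11-111,1111-1
E = {-000-1, -11010, 0-1010, 0-1100, 0-1111, 00-001, 000110, 01-010, 1-1101, 10-011, 100100, 11000-}
Petrick residual → --0001, -11111, 01010-, 011-10, 110-11
Cover = c'd'e'f + b'c'd'f + bcd'ef' + bcdef + a'cd'ef' + a'cde'f' + a'cdef + a'b'd'e'f + a'b'c'def' + a'bd'ef' + a'bc'de' + a'bcef' + acde'f + ab'd'ef + ab'c'de'f' + abc'ef + abc'd'e'  |cover|=17

17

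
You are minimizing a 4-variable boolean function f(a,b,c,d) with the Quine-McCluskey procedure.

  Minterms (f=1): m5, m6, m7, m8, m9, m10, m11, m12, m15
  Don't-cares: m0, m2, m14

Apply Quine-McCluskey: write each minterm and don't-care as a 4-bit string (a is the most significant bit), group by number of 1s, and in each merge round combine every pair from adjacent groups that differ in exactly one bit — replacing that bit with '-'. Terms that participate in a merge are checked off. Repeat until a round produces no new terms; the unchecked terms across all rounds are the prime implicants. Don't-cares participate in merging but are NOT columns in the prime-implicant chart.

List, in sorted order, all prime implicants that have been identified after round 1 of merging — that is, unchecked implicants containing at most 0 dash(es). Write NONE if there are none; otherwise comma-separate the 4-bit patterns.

NONE

size-2^0 implicants → 0000(✓)  0010(✓)  0101(✓)  0110(✓)  0111(✓)  1000(✓)  1001(✓)  1010(✓)  1011(✓)  1100(✓)  1110(✓)  1111(✓)
size-2^1 implicants → -000(✓)  -010(✓)  -110(✓)  -111(✓)  0-10(✓)  00-0(✓)  01-1  011-(✓)  1-00(✓)  1-10(✓)  1-11(✓)  10-0(✓)  10-1(✓)  100-(✓)  101-(✓)  11-0(✓)  111-(✓)
size-2^2 implicants → --10  -0-0  -11-  1--0  1-1-  10--
Unchecked terms (primes): --10, -0-0, -11-, 01-1, 1--0, 1-1-, 10--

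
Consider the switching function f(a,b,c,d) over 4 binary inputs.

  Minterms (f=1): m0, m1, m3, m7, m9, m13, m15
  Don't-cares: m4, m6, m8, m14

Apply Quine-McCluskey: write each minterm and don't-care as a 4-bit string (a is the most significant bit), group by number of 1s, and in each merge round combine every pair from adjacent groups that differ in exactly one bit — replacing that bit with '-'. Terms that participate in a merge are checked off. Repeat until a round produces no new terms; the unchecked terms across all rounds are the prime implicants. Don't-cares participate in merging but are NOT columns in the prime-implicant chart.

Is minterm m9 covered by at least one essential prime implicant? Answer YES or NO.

Round 0: 0000✓ 0001✓ 0011✓ 0100✓ 0110✓ 0111✓ 1000✓ 1001✓ 1101✓ 1110✓ 1111✓
Round 1: -000✓ -001✓ -110✓ -111✓ 0-00 0-11 00-1 000-✓ 01-0 011-✓ 1-01 100-✓ 11-1 111-✓
Round 2: -00- -11-
PIs = {-00-, -11-, 0-00, 0-11, 00-1, 01-0, 1-01, 11-1}
Coverage chart:
  m0: -00-,0-00
  m1: -00-,00-1
  m3: 0-11,00-1
  m7: -11-,0-11
  m9: -00-,1-01
  m13: 1-01,11-1
  m15: -11-,11-1
(no essential prime implicants)

NO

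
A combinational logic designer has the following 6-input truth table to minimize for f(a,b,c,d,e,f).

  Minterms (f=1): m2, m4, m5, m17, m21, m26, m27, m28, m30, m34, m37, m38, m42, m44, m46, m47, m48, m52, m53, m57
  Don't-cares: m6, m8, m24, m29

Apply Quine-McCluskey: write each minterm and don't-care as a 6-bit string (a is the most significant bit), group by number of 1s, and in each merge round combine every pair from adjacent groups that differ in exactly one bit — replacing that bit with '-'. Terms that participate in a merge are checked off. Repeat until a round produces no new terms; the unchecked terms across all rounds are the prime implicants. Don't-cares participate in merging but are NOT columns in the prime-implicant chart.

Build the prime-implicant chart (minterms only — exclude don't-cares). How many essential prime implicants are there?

size-2^0 implicants → 000010(✓)  000100(✓)  000101(✓)  000110(✓)  001000(✓)  010001(✓)  010101(✓)  011000(✓)  011010(✓)  011011(✓)  011100(✓)  011101(✓)  011110(✓)  100010(✓)  100101(✓)  100110(✓)  101010(✓)  101100(✓)  101110(✓)  101111(✓)  110000(✓)  110100(✓)  110101(✓)  111001
size-2^1 implicants → -00010(✓)  -00101(✓)  -00110(✓)  -10101(✓)  0-0101(✓)  0-1000  000-10(✓)  0001-0  00010-  01-101  010-01  011-00(✓)  011-10(✓)  0110-0(✓)  01101-  0111-0(✓)  01110-  1-0101(✓)  10-010(✓)  10-110(✓)  100-10(✓)  101-10(✓)  1011-0  10111-  110-00  11010-
size-2^2 implicants → --0101  -00-10  011--0  10--10
Unchecked terms (primes): --0101, -00-10, 0-1000, 0001-0, 00010-, 01-101, 010-01, 011--0, 01101-, 01110-, 10--10, 1011-0, 10111-, 110-00, 11010-, 111001
Minterm coverage:
  m2 ⊆ -00-10 [E]
  m4 ⊆ 0001-0,00010-
  m5 ⊆ --0101,00010-
  m17 ⊆ 010-01 [E]
  m21 ⊆ --0101,01-101,010-01
  m26 ⊆ 011--0,01101-
  m27 ⊆ 01101- [E]
  m28 ⊆ 011--0,01110-
  m30 ⊆ 011--0 [E]
  m34 ⊆ -00-10,10--10
  m37 ⊆ --0101 [E]
  m38 ⊆ -00-10,10--10
  m42 ⊆ 10--10 [E]
  m44 ⊆ 1011-0 [E]
  m46 ⊆ 10--10,1011-0,10111-
  m47 ⊆ 10111- [E]
  m48 ⊆ 110-00 [E]
  m52 ⊆ 110-00,11010-
  m53 ⊆ --0101,11010-
  m57 ⊆ 111001 [E]
E = {--0101, -00-10, 010-01, 011--0, 01101-, 10--10, 1011-0, 10111-, 110-00, 111001}

10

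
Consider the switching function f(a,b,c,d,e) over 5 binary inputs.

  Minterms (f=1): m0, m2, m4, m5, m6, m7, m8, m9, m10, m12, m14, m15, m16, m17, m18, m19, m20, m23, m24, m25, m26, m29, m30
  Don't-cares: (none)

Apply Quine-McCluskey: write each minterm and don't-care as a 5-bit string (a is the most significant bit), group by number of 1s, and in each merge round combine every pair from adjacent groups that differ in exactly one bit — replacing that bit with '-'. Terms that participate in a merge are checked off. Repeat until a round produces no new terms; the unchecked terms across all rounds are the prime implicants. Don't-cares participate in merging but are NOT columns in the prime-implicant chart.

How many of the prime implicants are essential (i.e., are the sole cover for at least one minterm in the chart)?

Round 0: 00000✓ 00010✓ 00100✓ 00101✓ 00110✓ 00111✓ 01000✓ 01001✓ 01010✓ 01100✓ 01110✓ 01111✓ 10000✓ 10001✓ 10010✓ 10011✓ 10100✓ 10111✓ 11000✓ 11001✓ 11010✓ 11101✓ 11110✓
Round 1: -0000✓ -0010✓ -0100✓ -0111 -1000✓ -1001✓ -1010✓ -1110✓ 0-000✓ 0-010✓ 0-100✓ 0-110✓ 0-111✓ 00-00✓ 00-10✓ 000-0✓ 001-0✓ 001-1✓ 0010-✓ 0011-✓ 01-00✓ 01-10✓ 010-0✓ 0100-✓ 011-0✓ 0111-✓ 1-000✓ 1-001✓ 1-010✓ 10-00✓ 10-11 100-0✓ 100-1✓ 1000-✓ 1001-✓ 11-01 11-10✓ 110-0✓ 1100-✓
Round 2: --000✓ --010✓ -0-00 -00-0✓ -1-10 -10-0✓ -100- 0--00✓ 0--10✓ 0-0-0✓ 0-1-0✓ 0-11- 00--0✓ 001-- 01--0✓ 1-0-0✓ 1-00- 100--
Round 3: --0-0 0---0
PIs = {--0-0, -0-00, -0111, -1-10, -100-, 0---0, 0-11-, 001--, 1-00-, 10-11, 100--, 11-01}
Coverage chart:
  m0: --0-0,-0-00,0---0
  m2: --0-0,0---0
  m4: -0-00,0---0,001--
  m5: 001-- ←essential
  m6: 0---0,0-11-,001--
  m7: -0111,0-11-,001--
  m8: --0-0,-100-,0---0
  m9: -100- ←essential
  m10: --0-0,-1-10,0---0
  m12: 0---0 ←essential
  m14: -1-10,0---0,0-11-
  m15: 0-11- ←essential
  m16: --0-0,-0-00,1-00-,100--
  m17: 1-00-,100--
  m18: --0-0,100--
  m19: 10-11,100--
  m20: -0-00 ←essential
  m23: -0111,10-11
  m24: --0-0,-100-,1-00-
  m25: -100-,1-00-,11-01
  m26: --0-0,-1-10
  m29: 11-01 ←essential
  m30: -1-10 ←essential
Essential: -0-00, -1-10, -100-, 0---0, 0-11-, 001--, 11-01

7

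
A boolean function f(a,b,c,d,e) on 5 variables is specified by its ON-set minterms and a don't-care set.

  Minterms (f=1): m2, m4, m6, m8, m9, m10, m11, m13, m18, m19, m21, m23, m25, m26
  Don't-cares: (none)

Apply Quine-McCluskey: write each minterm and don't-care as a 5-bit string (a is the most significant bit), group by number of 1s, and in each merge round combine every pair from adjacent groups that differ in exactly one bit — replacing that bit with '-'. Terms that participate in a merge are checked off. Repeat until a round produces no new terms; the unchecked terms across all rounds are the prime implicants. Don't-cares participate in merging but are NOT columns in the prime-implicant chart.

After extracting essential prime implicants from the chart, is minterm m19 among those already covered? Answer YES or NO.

NO

[col 0] 00010*, 00100*, 00110*, 01000*, 01001*, 01010*, 01011*, 01101*, 10010*, 10011*, 10101*, 10111*, 11001*, 11010*
[col 1] -0010*, -1001, -1010*, 0-010*, 00-10, 001-0, 01-01, 010-0*, 010-1*, 0100-*, 0101-*, 1-010*, 10-11, 1001-, 101-1
[col 2] --010, 010--
Prime implicants: --010, -1001, 00-10, 001-0, 01-01, 010--, 10-11, 1001-, 101-1
PI chart (minterm → PIs covering it):
  2 | --010,00-10
  4 | 001-0  (sole → essential)
  6 | 00-10,001-0
  8 | 010--  (sole → essential)
  9 | -1001,01-01,010--
  10 | --010,010--
  11 | 010--  (sole → essential)
  13 | 01-01  (sole → essential)
  18 | --010,1001-
  19 | 10-11,1001-
  21 | 101-1  (sole → essential)
  23 | 10-11,101-1
  25 | -1001  (sole → essential)
  26 | --010  (sole → essential)
Essential prime implicants: --010, -1001, 001-0, 01-01, 010--, 101-1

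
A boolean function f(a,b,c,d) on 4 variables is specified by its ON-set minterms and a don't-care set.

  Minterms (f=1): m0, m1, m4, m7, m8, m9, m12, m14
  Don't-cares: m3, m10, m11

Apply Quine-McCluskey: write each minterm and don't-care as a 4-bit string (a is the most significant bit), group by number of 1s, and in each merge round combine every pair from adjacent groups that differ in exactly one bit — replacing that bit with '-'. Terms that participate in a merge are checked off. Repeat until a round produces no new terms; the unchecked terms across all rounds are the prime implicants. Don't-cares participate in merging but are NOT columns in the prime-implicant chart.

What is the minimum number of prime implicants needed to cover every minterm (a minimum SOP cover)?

size-2^0 implicants → 0000(✓)  0001(✓)  0011(✓)  0100(✓)  0111(✓)  1000(✓)  1001(✓)  1010(✓)  1011(✓)  1100(✓)  1110(✓)
size-2^1 implicants → -000(✓)  -001(✓)  -011(✓)  -100(✓)  0-00(✓)  0-11  00-1(✓)  000-(✓)  1-00(✓)  1-10(✓)  10-0(✓)  10-1(✓)  100-(✓)  101-(✓)  11-0(✓)
size-2^2 implicants → --00  -0-1  -00-  1--0  10--
Unchecked terms (primes): --00, -0-1, -00-, 0-11, 1--0, 10--
Minterm coverage:
  m0 ⊆ --00,-00-
  m1 ⊆ -0-1,-00-
  m4 ⊆ --00 [E]
  m7 ⊆ 0-11 [E]
  m8 ⊆ --00,-00-,1--0,10--
  m9 ⊆ -0-1,-00-,10--
  m12 ⊆ --00,1--0
  m14 ⊆ 1--0 [E]
E = {--00, 0-11, 1--0}
Petrick residual → -0-1
Cover = c'd' + b'd + a'cd + ad'  |cover|=4

4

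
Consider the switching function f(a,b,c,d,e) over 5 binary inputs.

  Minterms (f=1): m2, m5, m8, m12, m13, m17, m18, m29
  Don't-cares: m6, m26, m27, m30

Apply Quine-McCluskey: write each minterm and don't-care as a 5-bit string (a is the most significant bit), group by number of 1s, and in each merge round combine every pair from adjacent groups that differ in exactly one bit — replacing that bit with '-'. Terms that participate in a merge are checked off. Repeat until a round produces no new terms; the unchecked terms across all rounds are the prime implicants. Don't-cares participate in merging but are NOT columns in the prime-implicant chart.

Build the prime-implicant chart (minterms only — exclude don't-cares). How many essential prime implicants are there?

Round 0: 00010✓ 00101✓ 00110✓ 01000✓ 01100✓ 01101✓ 10001 10010✓ 11010✓ 11011✓ 11101✓ 11110✓
Round 1: -0010 -1101 0-101 00-10 01-00 0110- 1-010 11-10 1101-
PIs = {-0010, -1101, 0-101, 00-10, 01-00, 0110-, 1-010, 10001, 11-10, 1101-}
Coverage chart:
  m2: -0010,00-10
  m5: 0-101 ←essential
  m8: 01-00 ←essential
  m12: 01-00,0110-
  m13: -1101,0-101,0110-
  m17: 10001 ←essential
  m18: -0010,1-010
  m29: -1101 ←essential
Essential: -1101, 0-101, 01-00, 10001

4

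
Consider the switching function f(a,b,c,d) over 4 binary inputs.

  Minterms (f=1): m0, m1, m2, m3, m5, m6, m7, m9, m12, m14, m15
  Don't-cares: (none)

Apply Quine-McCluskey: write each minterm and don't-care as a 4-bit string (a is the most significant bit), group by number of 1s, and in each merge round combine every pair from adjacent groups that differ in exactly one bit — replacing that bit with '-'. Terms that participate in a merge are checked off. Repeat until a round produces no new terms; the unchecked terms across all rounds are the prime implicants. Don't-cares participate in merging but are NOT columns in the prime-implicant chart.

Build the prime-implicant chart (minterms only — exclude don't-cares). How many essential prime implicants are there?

5

Round 0: 0000✓ 0001✓ 0010✓ 0011✓ 0101✓ 0110✓ 0111✓ 1001✓ 1100✓ 1110✓ 1111✓
Round 1: -001 -110✓ -111✓ 0-01✓ 0-10✓ 0-11✓ 00-0✓ 00-1✓ 000-✓ 001-✓ 01-1✓ 011-✓ 11-0 111-✓
Round 2: -11- 0--1 0-1- 00--
PIs = {-001, -11-, 0--1, 0-1-, 00--, 11-0}
Coverage chart:
  m0: 00-- ←essential
  m1: -001,0--1,00--
  m2: 0-1-,00--
  m3: 0--1,0-1-,00--
  m5: 0--1 ←essential
  m6: -11-,0-1-
  m7: -11-,0--1,0-1-
  m9: -001 ←essential
  m12: 11-0 ←essential
  m14: -11-,11-0
  m15: -11- ←essential
Essential: -001, -11-, 0--1, 00--, 11-0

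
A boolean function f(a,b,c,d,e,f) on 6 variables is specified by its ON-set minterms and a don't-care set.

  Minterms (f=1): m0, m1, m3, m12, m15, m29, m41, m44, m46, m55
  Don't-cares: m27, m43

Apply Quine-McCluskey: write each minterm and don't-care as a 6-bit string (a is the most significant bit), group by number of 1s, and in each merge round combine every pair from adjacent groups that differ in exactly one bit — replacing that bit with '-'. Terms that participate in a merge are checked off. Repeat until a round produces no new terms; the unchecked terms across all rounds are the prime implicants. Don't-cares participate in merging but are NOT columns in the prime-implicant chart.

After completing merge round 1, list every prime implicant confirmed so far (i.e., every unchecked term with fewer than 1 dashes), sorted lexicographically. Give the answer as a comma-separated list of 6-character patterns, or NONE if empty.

001111, 011011, 011101, 110111

[col 0] 000000*, 000001*, 000011*, 001100*, 001111, 011011, 011101, 101001*, 101011*, 101100*, 101110*, 110111
[col 1] -01100, 0000-1, 00000-, 1010-1, 1011-0
Prime implicants: -01100, 0000-1, 00000-, 001111, 011011, 011101, 1010-1, 1011-0, 110111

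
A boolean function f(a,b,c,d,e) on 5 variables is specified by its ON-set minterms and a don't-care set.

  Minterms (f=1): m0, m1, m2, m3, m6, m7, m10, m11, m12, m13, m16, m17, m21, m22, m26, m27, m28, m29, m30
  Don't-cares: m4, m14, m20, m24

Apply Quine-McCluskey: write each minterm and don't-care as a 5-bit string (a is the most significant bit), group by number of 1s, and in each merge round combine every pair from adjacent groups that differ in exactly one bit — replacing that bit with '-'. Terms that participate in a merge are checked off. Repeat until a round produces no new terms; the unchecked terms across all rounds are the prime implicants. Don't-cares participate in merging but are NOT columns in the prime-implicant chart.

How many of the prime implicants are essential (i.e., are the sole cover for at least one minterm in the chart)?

4

size-2^0 implicants → 00000(✓)  00001(✓)  00010(✓)  00011(✓)  00100(✓)  00110(✓)  00111(✓)  01010(✓)  01011(✓)  01100(✓)  01101(✓)  01110(✓)  10000(✓)  10001(✓)  10100(✓)  10101(✓)  10110(✓)  11000(✓)  11010(✓)  11011(✓)  11100(✓)  11101(✓)  11110(✓)
size-2^1 implicants → -0000(✓)  -0001(✓)  -0100(✓)  -0110(✓)  -1010(✓)  -1011(✓)  -1100(✓)  -1101(✓)  -1110(✓)  0-010(✓)  0-011(✓)  0-100(✓)  0-110(✓)  00-00(✓)  00-10(✓)  00-11(✓)  000-0(✓)  000-1(✓)  0000-(✓)  0001-(✓)  001-0(✓)  0011-(✓)  01-10(✓)  0101-(✓)  011-0(✓)  0110-(✓)  1-000(✓)  1-100(✓)  1-101(✓)  1-110(✓)  10-00(✓)  10-01(✓)  1000-(✓)  101-0(✓)  1010-(✓)  11-00(✓)  11-10(✓)  110-0(✓)  1101-(✓)  111-0(✓)  1110-(✓)
size-2^2 implicants → --100(✓)  --110(✓)  -0-00  -000-  -01-0(✓)  -1-10  -101-  -11-0(✓)  -110-  0--10  0-01-  0-1-0(✓)  00--0  00-1-  000--  1--00  1-1-0(✓)  1-10-  10-0-  11--0
size-2^3 implicants → --1-0
Unchecked terms (primes): --1-0, -0-00, -000-, -1-10, -101-, -110-, 0--10, 0-01-, 00--0, 00-1-, 000--, 1--00, 1-10-, 10-0-, 11--0
Minterm coverage:
  m0 ⊆ -0-00,-000-,00--0,000--
  m1 ⊆ -000-,000--
  m2 ⊆ 0--10,0-01-,00--0,00-1-,000--
  m3 ⊆ 0-01-,00-1-,000--
  m6 ⊆ --1-0,0--10,00--0,00-1-
  m7 ⊆ 00-1- [E]
  m10 ⊆ -1-10,-101-,0--10,0-01-
  m11 ⊆ -101-,0-01-
  m12 ⊆ --1-0,-110-
  m13 ⊆ -110- [E]
  m16 ⊆ -0-00,-000-,1--00,10-0-
  m17 ⊆ -000-,10-0-
  m21 ⊆ 1-10-,10-0-
  m22 ⊆ --1-0 [E]
  m26 ⊆ -1-10,-101-,11--0
  m27 ⊆ -101- [E]
  m28 ⊆ --1-0,-110-,1--00,1-10-,11--0
  m29 ⊆ -110-,1-10-
  m30 ⊆ --1-0,-1-10,11--0
E = {--1-0, -101-, -110-, 00-1-}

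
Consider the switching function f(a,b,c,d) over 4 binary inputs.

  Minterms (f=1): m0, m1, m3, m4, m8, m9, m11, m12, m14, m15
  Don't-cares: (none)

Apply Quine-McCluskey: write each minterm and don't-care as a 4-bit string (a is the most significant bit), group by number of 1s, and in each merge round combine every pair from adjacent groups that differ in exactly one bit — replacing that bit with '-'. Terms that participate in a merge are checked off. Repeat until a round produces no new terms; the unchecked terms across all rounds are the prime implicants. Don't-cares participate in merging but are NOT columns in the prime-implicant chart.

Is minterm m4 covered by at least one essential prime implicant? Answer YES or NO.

size-2^0 implicants → 0000(✓)  0001(✓)  0011(✓)  0100(✓)  1000(✓)  1001(✓)  1011(✓)  1100(✓)  1110(✓)  1111(✓)
size-2^1 implicants → -000(✓)  -001(✓)  -011(✓)  -100(✓)  0-00(✓)  00-1(✓)  000-(✓)  1-00(✓)  1-11  10-1(✓)  100-(✓)  11-0  111-
size-2^2 implicants → --00  -0-1  -00-
Unchecked terms (primes): --00, -0-1, -00-, 1-11, 11-0, 111-
Minterm coverage:
  m0 ⊆ --00,-00-
  m1 ⊆ -0-1,-00-
  m3 ⊆ -0-1 [E]
  m4 ⊆ --00 [E]
  m8 ⊆ --00,-00-
  m9 ⊆ -0-1,-00-
  m11 ⊆ -0-1,1-11
  m12 ⊆ --00,11-0
  m14 ⊆ 11-0,111-
  m15 ⊆ 1-11,111-
E = {--00, -0-1}

YES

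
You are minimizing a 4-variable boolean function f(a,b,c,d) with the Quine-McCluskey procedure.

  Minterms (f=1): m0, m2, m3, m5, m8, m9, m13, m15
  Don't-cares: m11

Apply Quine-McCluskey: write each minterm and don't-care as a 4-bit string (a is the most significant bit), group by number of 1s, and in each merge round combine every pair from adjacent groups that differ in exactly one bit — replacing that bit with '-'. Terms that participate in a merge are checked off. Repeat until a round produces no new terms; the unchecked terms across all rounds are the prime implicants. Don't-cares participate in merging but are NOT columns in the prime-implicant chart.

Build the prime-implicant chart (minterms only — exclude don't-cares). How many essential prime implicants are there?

Round 0: 0000✓ 0010✓ 0011✓ 0101✓ 1000✓ 1001✓ 1011✓ 1101✓ 1111✓
Round 1: -000 -011 -101 00-0 001- 1-01✓ 1-11✓ 10-1✓ 100- 11-1✓
Round 2: 1--1
PIs = {-000, -011, -101, 00-0, 001-, 1--1, 100-}
Coverage chart:
  m0: -000,00-0
  m2: 00-0,001-
  m3: -011,001-
  m5: -101 ←essential
  m8: -000,100-
  m9: 1--1,100-
  m13: -101,1--1
  m15: 1--1 ←essential
Essential: -101, 1--1

2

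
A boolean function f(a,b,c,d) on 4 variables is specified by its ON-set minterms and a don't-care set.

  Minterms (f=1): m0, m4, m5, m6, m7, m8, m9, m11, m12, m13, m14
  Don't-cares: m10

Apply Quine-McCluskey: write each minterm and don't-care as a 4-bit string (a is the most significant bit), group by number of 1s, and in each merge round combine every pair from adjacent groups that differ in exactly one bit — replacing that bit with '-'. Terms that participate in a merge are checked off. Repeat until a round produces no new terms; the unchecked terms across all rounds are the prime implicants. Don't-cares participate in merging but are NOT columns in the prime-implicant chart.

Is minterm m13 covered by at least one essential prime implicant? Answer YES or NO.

NO

Round 0: 0000✓ 0100✓ 0101✓ 0110✓ 0111✓ 1000✓ 1001✓ 1010✓ 1011✓ 1100✓ 1101✓ 1110✓
Round 1: -000✓ -100✓ -101✓ -110✓ 0-00✓ 01-0✓ 01-1✓ 010-✓ 011-✓ 1-00✓ 1-01✓ 1-10✓ 10-0✓ 10-1✓ 100-✓ 101-✓ 11-0✓ 110-✓
Round 2: --00 -1-0 -10- 01-- 1--0 1-0- 10--
PIs = {--00, -1-0, -10-, 01--, 1--0, 1-0-, 10--}
Coverage chart:
  m0: --00 ←essential
  m4: --00,-1-0,-10-,01--
  m5: -10-,01--
  m6: -1-0,01--
  m7: 01-- ←essential
  m8: --00,1--0,1-0-,10--
  m9: 1-0-,10--
  m11: 10-- ←essential
  m12: --00,-1-0,-10-,1--0,1-0-
  m13: -10-,1-0-
  m14: -1-0,1--0
Essential: --00, 01--, 10--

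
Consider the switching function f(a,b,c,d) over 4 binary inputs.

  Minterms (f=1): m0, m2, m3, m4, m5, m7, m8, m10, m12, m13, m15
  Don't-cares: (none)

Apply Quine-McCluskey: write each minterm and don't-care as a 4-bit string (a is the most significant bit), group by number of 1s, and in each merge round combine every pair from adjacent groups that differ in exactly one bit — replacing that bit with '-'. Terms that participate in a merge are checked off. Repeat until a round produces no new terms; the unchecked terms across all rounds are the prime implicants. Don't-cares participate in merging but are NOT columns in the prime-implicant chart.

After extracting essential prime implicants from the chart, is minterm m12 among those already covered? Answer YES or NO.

Round 0: 0000✓ 0010✓ 0011✓ 0100✓ 0101✓ 0111✓ 1000✓ 1010✓ 1100✓ 1101✓ 1111✓
Round 1: -000✓ -010✓ -100✓ -101✓ -111✓ 0-00✓ 0-11 00-0✓ 001- 01-1✓ 010-✓ 1-00✓ 10-0✓ 11-1✓ 110-✓
Round 2: --00 -0-0 -1-1 -10-
PIs = {--00, -0-0, -1-1, -10-, 0-11, 001-}
Coverage chart:
  m0: --00,-0-0
  m2: -0-0,001-
  m3: 0-11,001-
  m4: --00,-10-
  m5: -1-1,-10-
  m7: -1-1,0-11
  m8: --00,-0-0
  m10: -0-0 ←essential
  m12: --00,-10-
  m13: -1-1,-10-
  m15: -1-1 ←essential
Essential: -0-0, -1-1

NO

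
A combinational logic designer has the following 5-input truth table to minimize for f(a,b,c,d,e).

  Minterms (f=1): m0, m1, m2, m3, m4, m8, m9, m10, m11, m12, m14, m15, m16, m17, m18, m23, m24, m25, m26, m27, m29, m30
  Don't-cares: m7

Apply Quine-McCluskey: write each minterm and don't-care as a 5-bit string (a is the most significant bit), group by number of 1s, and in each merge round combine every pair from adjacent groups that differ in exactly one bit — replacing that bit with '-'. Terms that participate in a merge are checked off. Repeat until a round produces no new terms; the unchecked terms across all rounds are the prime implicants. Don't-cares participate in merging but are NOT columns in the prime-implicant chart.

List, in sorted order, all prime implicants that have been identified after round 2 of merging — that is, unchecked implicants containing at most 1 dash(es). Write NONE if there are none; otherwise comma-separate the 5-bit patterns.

[col 0] 00000*, 00001*, 00010*, 00011*, 00100*, 00111*, 01000*, 01001*, 01010*, 01011*, 01100*, 01110*, 01111*, 10000*, 10001*, 10010*, 10111*, 11000*, 11001*, 11010*, 11011*, 11101*, 11110*
[col 1] -0000*, -0001*, -0010*, -0111, -1000*, -1001*, -1010*, -1011*, -1110*, 0-000*, 0-001*, 0-010*, 0-011*, 0-100*, 0-111*, 00-00*, 00-11*, 000-0*, 000-1*, 0000-*, 0001-*, 01-00*, 01-10*, 01-11*, 010-0*, 010-1*, 0100-*, 0101-*, 011-0*, 0111-*, 1-000*, 1-001*, 1-010*, 100-0*, 1000-*, 11-01, 11-10*, 110-0*, 110-1*, 1100-*, 1101-*
[col 2] --000*, --001*, --010*, -00-0*, -000-*, -1-10, -10-0*, -10-1*, -100-*, -101-*, 0--00, 0--11, 0-0-0*, 0-0-1*, 0-00-*, 0-01-*, 000--*, 01--0, 01-1-, 010--*, 1-0-0*, 1-00-*, 110--*
[col 3] --0-0, --00-, -10--, 0-0--
Prime implicants: --0-0, --00-, -0111, -1-10, -10--, 0--00, 0--11, 0-0--, 01--0, 01-1-, 11-01

-0111, 11-01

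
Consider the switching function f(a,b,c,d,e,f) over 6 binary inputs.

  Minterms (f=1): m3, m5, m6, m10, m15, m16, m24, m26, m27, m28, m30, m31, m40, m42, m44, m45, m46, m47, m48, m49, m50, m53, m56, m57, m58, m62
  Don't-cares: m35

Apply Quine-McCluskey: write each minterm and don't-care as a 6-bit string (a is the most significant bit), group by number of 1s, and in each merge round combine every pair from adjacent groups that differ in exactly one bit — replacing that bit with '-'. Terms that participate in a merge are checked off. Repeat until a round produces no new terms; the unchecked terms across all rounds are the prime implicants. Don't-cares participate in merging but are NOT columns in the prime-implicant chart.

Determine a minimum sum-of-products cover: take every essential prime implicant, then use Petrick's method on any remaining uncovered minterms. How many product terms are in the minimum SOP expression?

14

[col 0] 000011*, 000101, 000110, 001010*, 001111*, 010000*, 011000*, 011010*, 011011*, 011100*, 011110*, 011111*, 100011*, 101000*, 101010*, 101100*, 101101*, 101110*, 101111*, 110000*, 110001*, 110010*, 110101*, 111000*, 111001*, 111010*, 111110*
[col 1] -00011, -01010*, -01111, -10000*, -11000*, -11010*, -11110*, 0-1010*, 0-1111, 01-000*, 011-00*, 011-10*, 011-11*, 0110-0*, 01101-*, 0111-0*, 01111-*, 1-1000*, 1-1010*, 1-1110*, 101-00*, 101-10*, 1010-0*, 1011-0*, 1011-1*, 10110-*, 10111-*, 11-000*, 11-001*, 11-010*, 110-01, 1100-0*, 11000-*, 111-10*, 1110-0*, 11100-*
[col 2] --1010, -1-000, -11-10, -110-0, 011--0, 011-1-, 1-1-10, 1-10-0, 101--0, 1011--, 11-0-0, 11-00-
Prime implicants: --1010, -00011, -01111, -1-000, -11-10, -110-0, 0-1111, 000101, 000110, 011--0, 011-1-, 1-1-10, 1-10-0, 101--0, 1011--, 11-0-0, 11-00-, 110-01
PI chart (minterm → PIs covering it):
  3 | -00011  (sole → essential)
  5 | 000101  (sole → essential)
  6 | 000110  (sole → essential)
  10 | --1010  (sole → essential)
  15 | -01111,0-1111
  16 | -1-000  (sole → essential)
  24 | -1-000,-110-0,011--0
  26 | --1010,-11-10,-110-0,011--0,011-1-
  27 | 011-1-  (sole → essential)
  28 | 011--0  (sole → essential)
  30 | -11-10,011--0,011-1-
  31 | 0-1111,011-1-
  40 | 1-10-0,101--0
  42 | --1010,1-1-10,1-10-0,101--0
  44 | 101--0,1011--
  45 | 1011--  (sole → essential)
  46 | 1-1-10,101--0,1011--
  47 | -01111,1011--
  48 | -1-000,11-0-0,11-00-
  49 | 11-00-,110-01
  50 | 11-0-0  (sole → essential)
  53 | 110-01  (sole → essential)
  56 | -1-000,-110-0,1-10-0,11-0-0,11-00-
  57 | 11-00-  (sole → essential)
  58 | --1010,-11-10,-110-0,1-1-10,1-10-0,11-0-0
  62 | -11-10,1-1-10
Essential prime implicants: --1010, -00011, -1-000, 000101, 000110, 011--0, 011-1-, 1011--, 11-0-0, 11-00-, 110-01
Petrick residual → -01111, -11-10, 1-10-0
Minimum SOP uses 14 PIs: cd'ef' + b'c'd'ef + b'cdef + bd'e'f' + bcef' + a'b'c'de'f + a'b'c'def' + a'bcf' + a'bce + acd'f' + ab'cd + abd'f' + abd'e' + abc'e'f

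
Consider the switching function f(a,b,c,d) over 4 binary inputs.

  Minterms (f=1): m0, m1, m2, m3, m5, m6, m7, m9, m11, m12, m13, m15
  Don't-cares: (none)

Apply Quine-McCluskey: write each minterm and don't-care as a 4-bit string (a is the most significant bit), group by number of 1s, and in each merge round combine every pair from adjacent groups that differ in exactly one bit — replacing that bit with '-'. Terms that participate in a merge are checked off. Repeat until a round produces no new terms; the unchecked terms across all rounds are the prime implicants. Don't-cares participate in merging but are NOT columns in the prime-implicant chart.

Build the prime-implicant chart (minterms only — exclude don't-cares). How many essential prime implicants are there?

4

Round 0: 0000✓ 0001✓ 0010✓ 0011✓ 0101✓ 0110✓ 0111✓ 1001✓ 1011✓ 1100✓ 1101✓ 1111✓
Round 1: -001✓ -011✓ -101✓ -111✓ 0-01✓ 0-10✓ 0-11✓ 00-0✓ 00-1✓ 000-✓ 001-✓ 01-1✓ 011-✓ 1-01✓ 1-11✓ 10-1✓ 11-1✓ 110-
Round 2: --01✓ --11✓ -0-1✓ -1-1✓ 0--1✓ 0-1- 00-- 1--1✓
Round 3: ---1
PIs = {---1, 0-1-, 00--, 110-}
Coverage chart:
  m0: 00-- ←essential
  m1: ---1,00--
  m2: 0-1-,00--
  m3: ---1,0-1-,00--
  m5: ---1 ←essential
  m6: 0-1- ←essential
  m7: ---1,0-1-
  m9: ---1 ←essential
  m11: ---1 ←essential
  m12: 110- ←essential
  m13: ---1,110-
  m15: ---1 ←essential
Essential: ---1, 0-1-, 00--, 110-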